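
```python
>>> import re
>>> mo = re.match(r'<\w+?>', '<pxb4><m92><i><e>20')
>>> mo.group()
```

'<pxb4>'

With `match`, the pattern is implicitly anchored at the beginning.
The match spans [0:6] → '<pxb4>'.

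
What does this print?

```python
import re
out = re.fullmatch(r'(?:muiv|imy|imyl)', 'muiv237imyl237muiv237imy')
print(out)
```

`re.fullmatch` is like wrapping the pattern in `^…$` (in single-line mode).
Here there's no way to consume every character, so the call returns None.

None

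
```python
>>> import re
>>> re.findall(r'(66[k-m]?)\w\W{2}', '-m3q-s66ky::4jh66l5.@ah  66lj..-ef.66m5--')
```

This matches the literal '66', then optionally a character in [k-m] (captured); then a word character, then exactly 2 of a non-word character.
Scanning left to right: at [6:12] match '66ky::', group 1 = '66k'; at [15:21] match '66l5.@', group 1 = '66l'; at [25:31] match '66lj..', group 1 = '66l'; at [35:41] match '66m5--', group 1 = '66m'.
With a single group, `findall` returns only what that group captured — 4 items.

['66k', '66l', '66l', '66m']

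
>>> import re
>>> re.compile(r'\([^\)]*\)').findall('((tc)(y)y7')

['((tc)', '(y)']

No capturing groups, so `findall` returns the 2 full match strings.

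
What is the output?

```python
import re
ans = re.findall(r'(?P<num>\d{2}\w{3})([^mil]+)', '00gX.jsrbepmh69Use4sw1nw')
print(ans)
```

2 groups means the one result is a tuple of 2 captured strings — 1 here.

[('69Use', '4sw1nw')]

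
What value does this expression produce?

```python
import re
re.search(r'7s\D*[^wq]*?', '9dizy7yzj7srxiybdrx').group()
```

The pattern matches the literal '7s', then zero or more of a non-digit; then zero or more of any character except [wq] (lazy).
The match spans [9:19] → '7srxiybdrx'.

'7srxiybdrx'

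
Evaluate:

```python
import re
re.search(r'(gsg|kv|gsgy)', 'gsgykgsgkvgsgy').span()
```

(0, 3)

Alternation tries branches left to right and keeps the first one that lets the overall match succeed at that position.
`re.search` tries every starting position until one works.
The match spans [0:3] → 'gsg'.
Captured: group 1 = 'gsg'.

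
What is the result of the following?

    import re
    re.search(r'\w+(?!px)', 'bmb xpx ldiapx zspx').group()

'bmb'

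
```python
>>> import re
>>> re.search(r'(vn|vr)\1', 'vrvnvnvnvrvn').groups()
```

('vn',)

The match spans [2:6] → 'vnvn'.
Captured: group 1 = 'vn'.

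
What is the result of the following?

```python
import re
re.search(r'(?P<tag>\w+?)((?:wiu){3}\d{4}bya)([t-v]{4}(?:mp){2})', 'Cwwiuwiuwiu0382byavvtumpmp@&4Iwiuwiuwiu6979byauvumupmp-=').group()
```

'Cwwiuwiuwiu0382byavvtumpmp'

This matches one or more of a word character (lazy) (captured as 'tag'); then the literal 'wiu' repeated 3 times, then exactly 4 of a digit, then the literal 'bya' (captured); then exactly 4 of a character in [t-v], then the literal 'mp' repeated 2 times (captured).
The match spans [0:26] → 'Cwwiuwiuwiu0382byavvtumpmp'.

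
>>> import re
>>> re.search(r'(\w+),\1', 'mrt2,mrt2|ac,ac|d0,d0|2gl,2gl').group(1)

'mrt2'

The match spans [0:9] → 'mrt2,mrt2'.
Captured: group 1 = 'mrt2'.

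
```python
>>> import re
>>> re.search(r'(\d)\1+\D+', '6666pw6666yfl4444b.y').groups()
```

The match spans [0:6] → '6666pw'.
Captured: group 1 = '6'.

('6',)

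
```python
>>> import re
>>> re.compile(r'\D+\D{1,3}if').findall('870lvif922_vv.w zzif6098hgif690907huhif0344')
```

['lvif', '_vv.w zzif', 'hgif', 'huhif']

The pattern matches one or more of a non-digit; then 1 to 3 of a non-digit, then the literal 'if'.
`findall` yields the raw match text (4 of them) because the pattern has no groups.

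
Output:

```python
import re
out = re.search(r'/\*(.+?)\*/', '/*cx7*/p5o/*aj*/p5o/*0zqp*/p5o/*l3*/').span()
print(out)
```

(0, 7)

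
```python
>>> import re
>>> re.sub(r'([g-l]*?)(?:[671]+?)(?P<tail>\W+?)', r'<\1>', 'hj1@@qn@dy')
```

The pattern matches zero or more of a character in [g-l] (lazy) (captured); then one or more of one of [671] (lazy) (non-capturing group); then one or more of a non-word character (lazy) (captured as 'tail').
Matches: at [0:4] → 'hj1@'.
`\1` in the replacement pulls in group 1's text for each match.

'<hj>@qn@dy'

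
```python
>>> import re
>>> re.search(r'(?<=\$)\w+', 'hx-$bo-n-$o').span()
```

Lookahead/lookbehind check context without consuming it, so the matched span excludes the asserted characters.
Unlike `match`, `search` isn't anchored — it looks for the pattern anywhere in the string.
The match spans [4:6] → 'bo'.

(4, 6)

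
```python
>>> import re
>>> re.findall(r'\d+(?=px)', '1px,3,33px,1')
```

The positive lookaround only admits positions where the adjacent text matches; those characters stay outside the span.
`findall` yields the raw match text (2 of them) because the pattern has no groups.

['1', '33']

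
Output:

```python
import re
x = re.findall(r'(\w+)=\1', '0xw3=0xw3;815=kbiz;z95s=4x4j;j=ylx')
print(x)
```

['0xw3']

The backreference `\1` re-matches whatever the first group consumed, character for character.
`findall` collects group 1 from the one match (1 total).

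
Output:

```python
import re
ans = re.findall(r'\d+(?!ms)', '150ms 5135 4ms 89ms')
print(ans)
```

The negative lookaround is zero-width — it rules out positions where the adjacent text would match, without consuming anything.
Walking the string: at [0:2] → '15'; at [6:10] → '5135'; at [15:16] → '8'.
`findall` yields the raw match text (3 of them) because the pattern has no groups.

['15', '5135', '8']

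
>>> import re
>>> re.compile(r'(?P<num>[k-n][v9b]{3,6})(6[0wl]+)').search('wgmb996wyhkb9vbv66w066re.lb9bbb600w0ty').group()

'mb996w'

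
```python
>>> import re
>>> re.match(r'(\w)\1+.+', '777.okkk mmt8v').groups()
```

After group 1 captures some text, `\1` only succeeds where that same text appears again.
`re.match` won't scan ahead — the pattern has to work from the very first character.
The match spans [0:14] → '777.okkk mmt8v'.
Captured: group 1 = '7'.

('7',)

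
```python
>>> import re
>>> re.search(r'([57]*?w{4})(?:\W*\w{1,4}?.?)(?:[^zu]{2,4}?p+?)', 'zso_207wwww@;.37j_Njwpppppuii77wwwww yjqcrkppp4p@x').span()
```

(6, 22)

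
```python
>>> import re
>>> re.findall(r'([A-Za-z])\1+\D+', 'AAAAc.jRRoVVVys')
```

A backreference is literal: `\1` must see the identical characters the first group matched.
Because there's exactly one group, `findall` drops the full match and keeps group 1 from the one hit.

['A']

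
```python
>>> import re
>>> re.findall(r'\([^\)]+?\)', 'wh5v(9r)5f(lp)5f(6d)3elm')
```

`findall` yields the raw match text (3 of them) because the pattern has no groups.

['(9r)', '(lp)', '(6d)']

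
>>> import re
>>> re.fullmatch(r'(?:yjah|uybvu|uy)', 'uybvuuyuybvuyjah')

None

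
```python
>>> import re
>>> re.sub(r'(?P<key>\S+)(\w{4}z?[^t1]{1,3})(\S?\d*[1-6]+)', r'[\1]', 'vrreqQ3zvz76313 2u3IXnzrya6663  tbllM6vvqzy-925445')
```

This matches one or more of a non-whitespace character (captured as 'key'); then exactly 4 of a word character, then optionally the literal 'z', then 1 to 3 of any character except [t1] (captured); then optionally a non-whitespace character, then zero or more of a digit, then one or more of a character in [1-6] (captured).
Matches: at [0:19] → 'vrreqQ3zvz76313 2u3'; at [19:30] → 'IXnzrya6663'; at [32:50] → 'tbllM6vvqzy-925445'.
`\1` in the replacement pulls in group 1's text for each match.

'[vrreqQ3zvz7][IXnzr]  [tbllM6vvqzy-]'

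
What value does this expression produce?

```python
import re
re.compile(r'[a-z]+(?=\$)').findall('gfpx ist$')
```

Because the assertion is zero-width, the text it checks is not consumed and won't appear in the result.
Walking the string: at [5:8] → 'ist'.
Since nothing is captured, `findall` lists the 1 matched substring directly.

['ist']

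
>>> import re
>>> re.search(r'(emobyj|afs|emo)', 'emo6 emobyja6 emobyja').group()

'emo'

The match spans [0:3] → 'emo'.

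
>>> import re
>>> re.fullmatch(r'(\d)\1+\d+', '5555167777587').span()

(0, 13)

`re.fullmatch` is like wrapping the pattern in `^…$` (in single-line mode).
The match spans [0:13] → '5555167777587'.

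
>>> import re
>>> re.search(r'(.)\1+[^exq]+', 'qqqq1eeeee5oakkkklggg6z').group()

'qqqq1'

The backreference `\1` re-matches whatever the first group consumed, character for character.
`search` walks the string left to right and returns the first match it finds.
The match spans [0:5] → 'qqqq1'.
Captured: group 1 = 'q'.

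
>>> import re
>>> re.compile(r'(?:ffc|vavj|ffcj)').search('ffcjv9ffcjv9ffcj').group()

'ffc'

Alternation tries branches left to right and keeps the first one that lets the overall match succeed at that position.
`re.search` tries every starting position until one works.
The match spans [0:3] → 'ffc'.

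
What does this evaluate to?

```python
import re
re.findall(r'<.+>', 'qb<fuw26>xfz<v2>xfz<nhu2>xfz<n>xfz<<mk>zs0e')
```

['<fuw26>xfz<v2>xfz<nhu2>xfz<n>xfz<<mk>']

Walking the string: at [2:39] → '<fuw26>xfz<v2>xfz<nhu2>xfz<n>xfz<<mk>'.
`findall` yields the raw match text (1 of them) because the pattern has no groups.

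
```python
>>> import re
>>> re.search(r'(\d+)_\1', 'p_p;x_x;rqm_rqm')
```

After group 1 captures some text, `\1` only succeeds where that same text appears again.
Here the pattern never matches, so the call returns None.

None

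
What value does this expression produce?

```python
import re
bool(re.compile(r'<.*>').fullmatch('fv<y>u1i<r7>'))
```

False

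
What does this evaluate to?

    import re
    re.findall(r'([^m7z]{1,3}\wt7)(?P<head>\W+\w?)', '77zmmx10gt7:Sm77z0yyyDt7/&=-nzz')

[('x10gt7', ':S'), ('yyyDt7', '/&=-n')]

The pattern matches 1 to 3 of any character except [m7z], then a word character, then the literal 't7' (captured); then one or more of a non-word character, then optionally a word character (captured as 'head').
`findall` packs the 2 group values into a tuple for every match.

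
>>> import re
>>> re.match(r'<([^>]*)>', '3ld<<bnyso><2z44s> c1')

With `match`, the pattern is implicitly anchored at the beginning.
Here the pattern fails at index 0, so the call returns None.

None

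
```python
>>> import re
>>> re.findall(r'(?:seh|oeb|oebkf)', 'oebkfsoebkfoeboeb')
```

['oeb', 'oeb', 'oeb', 'oeb']

Alternation isn't longest-match — the leftmost alternative that fits at this position is chosen.
Matches: at [0:3] → 'oeb'; at [6:9] → 'oeb'; at [11:14] → 'oeb'; at [14:17] → 'oeb'.
No capturing groups, so `findall` returns the 4 full match strings.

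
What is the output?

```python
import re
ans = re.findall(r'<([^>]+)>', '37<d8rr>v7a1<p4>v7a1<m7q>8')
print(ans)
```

['d8rr', 'p4', 'm7q']

Matches: at [2:8] match '<d8rr>', group 1 = 'd8rr'; at [12:16] match '<p4>', group 1 = 'p4'; at [20:25] match '<m7q>', group 1 = 'm7q'.
With a single group, `findall` returns only what that group captured — 3 items.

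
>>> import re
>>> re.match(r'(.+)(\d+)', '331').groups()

('33', '1')

Pattern: one or more of any character (captured); then one or more of a digit (captured).
`re.match` won't scan ahead — the pattern has to work from the very first character.
The match spans [0:3] → '331'.
Captured: group 1 = '33', group 2 = '1'.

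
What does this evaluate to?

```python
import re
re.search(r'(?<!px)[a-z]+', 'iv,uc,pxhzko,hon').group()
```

The negative lookahead/lookbehind blocks any match where the forbidden context is present.
`re.search` scans for the first position where the pattern succeeds.
The match spans [0:2] → 'iv'.

'iv'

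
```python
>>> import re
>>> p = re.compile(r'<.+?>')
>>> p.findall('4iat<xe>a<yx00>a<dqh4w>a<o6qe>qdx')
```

['<xe>', '<yx00>', '<dqh4w>', '<o6qe>']

`findall` yields the raw match text (4 of them) because the pattern has no groups.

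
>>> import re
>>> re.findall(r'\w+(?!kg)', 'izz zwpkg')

['izz', 'zwpkg']

The negative lookahead/lookbehind blocks any match where the forbidden context is present.
Scanning left to right: at [0:3] → 'izz'; at [4:9] → 'zwpkg'.
`findall` yields the raw match text (2 of them) because the pattern has no groups.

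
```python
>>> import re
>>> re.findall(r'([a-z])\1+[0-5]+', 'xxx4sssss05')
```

['x', 's']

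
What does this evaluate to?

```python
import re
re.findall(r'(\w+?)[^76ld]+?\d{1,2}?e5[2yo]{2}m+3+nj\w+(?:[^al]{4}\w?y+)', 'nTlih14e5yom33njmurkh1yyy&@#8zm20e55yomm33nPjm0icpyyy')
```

Pattern: one or more of a word character (lazy) (captured); then one or more of any character except [76ld] (lazy), then 1 to 2 of a digit (lazy); then the literal 'e5', then exactly 2 of one of [2yo]; then one or more of a literal 'm', then one or more of the literal '3', then the literal 'nj'; then one or more of a word character; then exactly 4 of any character except [al], then optionally a word character, then one or more of the literal 'y' (non-capturing group).
The `?` after the quantifier makes it lazy — it takes as little as possible before letting the rest of the pattern try.
Scanning left to right: at [0:25] match 'nTlih14e5yom33njmurkh1yyy', group 1 = 'nTl'.
Because there's exactly one group, `findall` drops the full match and keeps group 1 from the one hit.

['nTl']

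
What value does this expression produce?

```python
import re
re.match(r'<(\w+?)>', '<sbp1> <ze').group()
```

'<sbp1>'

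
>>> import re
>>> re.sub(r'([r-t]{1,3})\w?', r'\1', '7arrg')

'7arr'

This matches 1 to 3 of a character in [r-t] (captured); then optionally a word character.
Matches: at [2:5] → 'rrg'.
`\1` in the replacement pulls in group 1's text for each match.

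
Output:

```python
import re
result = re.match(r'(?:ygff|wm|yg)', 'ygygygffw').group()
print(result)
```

yg

`match` is anchored at position 0; if the pattern doesn't fit there, it returns None.
The match spans [0:2] → 'yg'.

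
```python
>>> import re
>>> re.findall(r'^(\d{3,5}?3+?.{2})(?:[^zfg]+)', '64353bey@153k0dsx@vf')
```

['64353be']

The pattern matches anchored at the start of the string; then 3 to 5 of a digit (lazy), then one or more of a literal '3' (lazy), then exactly 2 of any character (captured); then one or more of any character except [zfg] (non-capturing group).
Walking the string: at [0:19] match '64353bey@153k0dsx@v', group 1 = '64353be'.
Because there's exactly one group, `findall` drops the full match and keeps group 1 from the one hit.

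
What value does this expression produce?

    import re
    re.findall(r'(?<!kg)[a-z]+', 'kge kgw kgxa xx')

A negative assertion filters positions out without eating any characters.
Walking the string: at [0:3] → 'kge'; at [4:7] → 'kgw'; at [8:12] → 'kgxa'; at [13:15] → 'xx'.
`findall` yields the raw match text (4 of them) because the pattern has no groups.

['kge', 'kgw', 'kgxa', 'xx']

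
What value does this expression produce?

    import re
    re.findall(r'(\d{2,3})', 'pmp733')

Pattern: 2 to 3 of a digit (captured).
Scanning left to right: at [3:6] match '733', group 1 = '733'.
`findall` collects group 1 from the one match (1 total).

['733']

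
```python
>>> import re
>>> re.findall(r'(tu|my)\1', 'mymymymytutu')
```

['my', 'my', 'tu']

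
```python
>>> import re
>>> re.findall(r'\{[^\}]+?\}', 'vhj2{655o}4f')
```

Matches: at [4:10] → '{655o}'.
Since nothing is captured, `findall` lists the 1 matched substring directly.

['{655o}']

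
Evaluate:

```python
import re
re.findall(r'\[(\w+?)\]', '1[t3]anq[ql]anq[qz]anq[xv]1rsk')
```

Because there's exactly one group, `findall` drops the full match and keeps group 1 from each hit.

['t3', 'ql', 'qz', 'xv']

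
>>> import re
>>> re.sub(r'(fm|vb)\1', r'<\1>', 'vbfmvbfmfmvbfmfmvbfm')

'vbfmvb<fm>vb<fm>vbfm'

`\1` is not a pattern — it's the concrete string captured by group 1, re-applied verbatim.
Matches: at [6:10] → 'fmfm'; at [12:16] → 'fmfm'.
Each match is replaced using the text its own group 1 captured.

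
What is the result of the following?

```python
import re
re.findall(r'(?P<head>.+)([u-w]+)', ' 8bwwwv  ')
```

[(' 8bwww', 'v')]

With 2 capturing groups, `findall` returns a 2-tuple per match.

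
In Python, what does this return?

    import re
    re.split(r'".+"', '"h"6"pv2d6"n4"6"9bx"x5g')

Matches to split on: at [0:20] → '"h"6"pv2d6"n4"6"9bx"'.
`split` removes every match and returns the 2 fragments in between.

['', 'x5g']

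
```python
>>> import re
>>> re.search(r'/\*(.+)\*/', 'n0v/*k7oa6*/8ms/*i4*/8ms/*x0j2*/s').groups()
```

('k7oa6*/8ms/*i4*/8ms/*x0j2',)

The match spans [3:32] → '/*k7oa6*/8ms/*i4*/8ms/*x0j2*/'.
Captured: group 1 = 'k7oa6*/8ms/*i4*/8ms/*x0j2'.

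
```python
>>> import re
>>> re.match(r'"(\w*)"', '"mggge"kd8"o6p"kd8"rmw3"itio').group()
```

`re.match` only tries the pattern at the start of the string.
The match spans [0:7] → '"mggge"'.

'"mggge"'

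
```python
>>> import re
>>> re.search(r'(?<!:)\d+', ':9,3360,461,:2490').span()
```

(3, 7)

The negative lookahead/lookbehind blocks any match where the forbidden context is present.
`search` walks the string left to right and returns the first match it finds.
The match spans [3:7] → '3360'.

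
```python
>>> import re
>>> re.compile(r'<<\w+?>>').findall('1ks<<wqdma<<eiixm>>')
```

`findall` yields the raw match text (1 of them) because the pattern has no groups.

['<<eiixm>>']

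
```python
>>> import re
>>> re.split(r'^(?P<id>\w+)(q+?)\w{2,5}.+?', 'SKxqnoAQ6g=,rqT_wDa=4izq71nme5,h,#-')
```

['', 'SKx', 'q', '=,rqT_wDa=4izq71nme5,h,#-']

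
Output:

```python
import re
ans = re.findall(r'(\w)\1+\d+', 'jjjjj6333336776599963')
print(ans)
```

['j']

After group 1 captures some text, `\1` only succeeds where that same text appears again.
`findall` collects group 1 from the one match (1 total).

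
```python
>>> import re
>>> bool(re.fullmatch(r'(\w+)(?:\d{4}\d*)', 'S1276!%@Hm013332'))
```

The pattern matches one or more of a word character (captured); then exactly 4 of a digit, then zero or more of a digit (non-capturing group).
`fullmatch` succeeds only if the pattern covers the string from start to end.
Here there's no way to consume every character, so the call returns None, and `bool(None)` is False.

False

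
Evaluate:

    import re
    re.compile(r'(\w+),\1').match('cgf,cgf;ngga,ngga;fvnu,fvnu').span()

(0, 7)

`re.match` only tries the pattern at the start of the string.
The match spans [0:7] → 'cgf,cgf'.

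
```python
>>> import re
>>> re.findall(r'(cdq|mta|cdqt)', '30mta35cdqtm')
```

['mta', 'cdq']

Branches in `(...|...)` are attempted left-to-right; the first branch that allows the whole pattern to succeed is taken.
Walking the string: at [2:5] match 'mta', group 1 = 'mta'; at [7:10] match 'cdq', group 1 = 'cdq'.
Because there's exactly one group, `findall` drops the full match and keeps group 1 from each hit.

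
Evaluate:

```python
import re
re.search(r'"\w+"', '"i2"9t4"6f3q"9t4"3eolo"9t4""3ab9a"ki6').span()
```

(0, 4)

`re.search` tries every starting position until one works.
The match spans [0:4] → '"i2"'.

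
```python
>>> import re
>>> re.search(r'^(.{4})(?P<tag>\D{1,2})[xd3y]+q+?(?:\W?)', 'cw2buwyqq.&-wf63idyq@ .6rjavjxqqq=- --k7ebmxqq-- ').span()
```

(0, 8)

The pattern matches anchored at the start of the string; then exactly 4 of any character (captured); then 1 to 2 of a non-digit (captured as 'tag'); then one or more of one of [xd3y]; then one or more of a literal 'q' (lazy); then optionally a non-word character (non-capturing group).
Lazy quantifiers expand one character at a time until the remainder of the pattern can match.
`re.search` scans for the first position where the pattern succeeds.
The match spans [0:8] → 'cw2buwyq'.
Captured: group 1 = 'cw2b', group 2 = 'uw'.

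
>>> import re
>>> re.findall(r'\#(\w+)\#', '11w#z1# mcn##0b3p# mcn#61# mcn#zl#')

Walking the string: at [3:7] match '#z1#', group 1 = 'z1'; at [12:18] match '#0b3p#', group 1 = '0b3p'; at [22:26] match '#61#', group 1 = '61'; at [30:34] match '#zl#', group 1 = 'zl'.
One capturing group, so `findall` returns just the captured substring from each match — 4 in all.

['z1', '0b3p', '61', 'zl']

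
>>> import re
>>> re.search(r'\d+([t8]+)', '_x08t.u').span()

This matches one or more of a digit; then one or more of one of [t8] (captured).
`search` walks the string left to right and returns the first match it finds.
The match spans [2:5] → '08t'.
Captured: group 1 = 't'.

(2, 5)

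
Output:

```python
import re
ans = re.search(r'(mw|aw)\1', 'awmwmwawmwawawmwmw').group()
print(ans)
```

A backreference is literal: `\1` must see the identical characters the first group matched.
`re.search` tries every starting position until one works.
The match spans [2:6] → 'mwmw'.
Captured: group 1 = 'mw'.

mwmw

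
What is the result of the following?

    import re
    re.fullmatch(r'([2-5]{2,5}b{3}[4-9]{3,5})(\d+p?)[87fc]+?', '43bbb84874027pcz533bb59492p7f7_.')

The pattern matches 2 to 5 of a character in [2-5], then exactly 3 of the literal 'b', then 3 to 5 of a character in [4-9] (captured); then one or more of a digit, then optionally a literal 'p' (captured); then one or more of one of [87fc] (lazy).
`re.fullmatch` is like wrapping the pattern in `^…$` (in single-line mode).
Here the string isn't matched end-to-end, so the call returns None.

None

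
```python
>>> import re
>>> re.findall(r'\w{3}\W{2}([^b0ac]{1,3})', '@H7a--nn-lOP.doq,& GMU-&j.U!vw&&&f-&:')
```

This matches exactly 3 of a word character, then exactly 2 of a non-word character; then 1 to 3 of any character except [b0ac] (captured).
Scanning left to right: at [1:9] match 'H7a--nn-', group 1 = 'nn-'; at [13:21] match 'doq,& GM', group 1 = ' GM'.
`findall` collects group 1 from each match (2 total).

['nn-', ' GM']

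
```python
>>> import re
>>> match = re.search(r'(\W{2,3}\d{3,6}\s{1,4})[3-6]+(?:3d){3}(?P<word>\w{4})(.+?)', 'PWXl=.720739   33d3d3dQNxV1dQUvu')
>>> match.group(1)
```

'=.720739   '

The match spans [4:27] → '=.720739   33d3d3dQNxV1'.
Captured: group 1 = '=.720739   ', group 2 = 'QNxV', group 3 = '1'.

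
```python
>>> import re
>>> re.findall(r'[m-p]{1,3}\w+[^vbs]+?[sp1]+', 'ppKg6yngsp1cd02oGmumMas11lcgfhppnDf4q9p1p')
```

['ppKg6yngsp1cd02oGmumMas11lcgfhppnDf4q9p1p']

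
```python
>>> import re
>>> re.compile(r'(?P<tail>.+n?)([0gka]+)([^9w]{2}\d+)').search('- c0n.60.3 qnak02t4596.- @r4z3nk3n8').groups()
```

('- c0n.60.3 qnak02t4596.- @r4z3n', 'k', '3n8')

Pattern: one or more of any character, then optionally the literal 'n' (captured as 'tail'); then one or more of one of [0gka] (captured); then exactly 2 of any character except [9w], then one or more of a digit (captured).
`re.search` scans for the first position where the pattern succeeds.
The match spans [0:35] → '- c0n.60.3 qnak02t4596.- @r4z3nk3n8'.
Captured: group 1 = '- c0n.60.3 qnak02t4596.- @r4z3n', group 2 = 'k', group 3 = '3n8'.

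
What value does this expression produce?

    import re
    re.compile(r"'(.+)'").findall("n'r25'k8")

['r25']

Walking the string: at [1:6] match "'r25'", group 1 = 'r25'.
One capturing group, so `findall` returns just the captured substring from the one match — 1 in all.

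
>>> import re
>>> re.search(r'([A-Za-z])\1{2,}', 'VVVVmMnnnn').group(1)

'V'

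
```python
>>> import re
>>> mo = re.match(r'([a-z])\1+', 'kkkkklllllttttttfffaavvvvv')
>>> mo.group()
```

`\1` has to match the exact text group 1 already captured.
`re.match` only tries the pattern at the start of the string.
The match spans [0:5] → 'kkkkk'.
Captured: group 1 = 'k'.

'kkkkk'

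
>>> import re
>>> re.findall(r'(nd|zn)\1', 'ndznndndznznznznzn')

['nd', 'zn', 'zn']

`\1` has to match the exact text group 1 already captured.
Matches: at [4:8] match 'ndnd', group 1 = 'nd'; at [8:12] match 'znzn', group 1 = 'zn'; at [12:16] match 'znzn', group 1 = 'zn'.
One capturing group, so `findall` returns just the captured substring from each match — 3 in all.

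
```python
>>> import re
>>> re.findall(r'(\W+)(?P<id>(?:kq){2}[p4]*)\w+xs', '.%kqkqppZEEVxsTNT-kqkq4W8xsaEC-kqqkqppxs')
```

The pattern matches one or more of a non-word character (captured); then the literal 'kq' repeated 2 times, then zero or more of one of [p4] (captured as 'id'); then one or more of a word character, then the literal 'xs'.
Scanning left to right: at [0:14] match '.%kqkqppZEEVxs', groups = ('.%', 'kqkqpp'); at [17:27] match '-kqkq4W8xs', groups = ('-', 'kqkq4').
Multiple groups make `findall` return tuples — one 2-tuple for each match.

[('.%', 'kqkqpp'), ('-', 'kqkq4')]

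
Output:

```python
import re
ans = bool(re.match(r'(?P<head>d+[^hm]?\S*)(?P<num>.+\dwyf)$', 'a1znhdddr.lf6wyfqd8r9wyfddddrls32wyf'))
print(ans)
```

False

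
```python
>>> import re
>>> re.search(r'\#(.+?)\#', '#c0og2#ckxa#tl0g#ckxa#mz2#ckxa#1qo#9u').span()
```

(0, 7)

Because the quantifier is non-greedy, it stops expanding at the earliest point where the rest of the pattern can succeed.
Unlike `match`, `search` isn't anchored — it looks for the pattern anywhere in the string.
The match spans [0:7] → '#c0og2#'.
Captured: group 1 = 'c0og2'.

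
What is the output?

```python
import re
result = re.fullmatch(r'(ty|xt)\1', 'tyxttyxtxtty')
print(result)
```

None

For `fullmatch`, every character of the input must be accounted for by the pattern.
Here there's no way to consume every character, so the call returns None.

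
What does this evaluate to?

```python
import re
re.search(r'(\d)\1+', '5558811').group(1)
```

'5'

The match spans [0:3] → '555'.
Captured: group 1 = '5'.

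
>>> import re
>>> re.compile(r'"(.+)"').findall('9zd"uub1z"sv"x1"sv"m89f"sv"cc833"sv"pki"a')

['uub1z"sv"x1"sv"m89f"sv"cc833"sv"pki']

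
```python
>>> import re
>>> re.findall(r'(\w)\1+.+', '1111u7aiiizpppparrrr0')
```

['1']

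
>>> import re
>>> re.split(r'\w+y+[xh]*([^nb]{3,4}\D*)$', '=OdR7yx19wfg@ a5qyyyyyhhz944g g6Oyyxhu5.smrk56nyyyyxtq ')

The group in the pattern means `split` returns the separators' captures alongside the pieces.

['=OdR7yx19wfg@ a5qyyyyyhhz944g g6Oyyxhu5.', 'tq ', '']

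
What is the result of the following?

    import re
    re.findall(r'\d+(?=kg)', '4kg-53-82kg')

The `(?=…)`/`(?<=…)` assertion just peeks at neighbouring text; it doesn't advance the match position.
Matches: at [0:1] → '4'; at [7:9] → '82'.
With no groups in the pattern, `findall` gives back each whole match — 2 here.

['4', '82']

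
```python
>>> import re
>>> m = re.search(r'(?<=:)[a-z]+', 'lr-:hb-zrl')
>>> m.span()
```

(4, 6)

The lookaround is zero-width — it requires the adjacent text to match without consuming it, so the asserted text isn't part of the match.
Unlike `match`, `search` isn't anchored — it looks for the pattern anywhere in the string.
The match spans [4:6] → 'hb'.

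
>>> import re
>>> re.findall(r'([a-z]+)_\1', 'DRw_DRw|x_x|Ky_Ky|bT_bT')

['x']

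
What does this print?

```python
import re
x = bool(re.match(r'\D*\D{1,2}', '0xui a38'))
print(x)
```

False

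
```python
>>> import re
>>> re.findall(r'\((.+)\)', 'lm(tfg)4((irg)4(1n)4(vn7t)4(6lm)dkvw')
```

With a single group, `findall` returns only what that group captured — 1 item.

['tfg)4((irg)4(1n)4(vn7t)4(6lm']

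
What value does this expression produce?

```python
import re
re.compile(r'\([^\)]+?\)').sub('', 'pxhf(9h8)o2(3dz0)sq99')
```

'pxhfo2sq99'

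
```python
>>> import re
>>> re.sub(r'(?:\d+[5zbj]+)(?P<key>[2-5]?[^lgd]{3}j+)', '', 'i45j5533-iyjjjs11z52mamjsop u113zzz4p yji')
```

'i45j5533-iyjjjssop ui'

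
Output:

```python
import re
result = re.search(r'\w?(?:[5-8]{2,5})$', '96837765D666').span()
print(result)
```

(8, 12)

Pattern: optionally a word character; then 2 to 5 of a character in [5-8] (non-capturing group); then anchored at the end.
`re.search` scans for the first position where the pattern succeeds.
The match spans [8:12] → 'D666'.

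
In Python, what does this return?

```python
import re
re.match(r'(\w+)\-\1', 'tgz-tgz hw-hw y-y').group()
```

'tgz-tgz'

`re.match` only tries the pattern at the start of the string.
The match spans [0:7] → 'tgz-tgz'.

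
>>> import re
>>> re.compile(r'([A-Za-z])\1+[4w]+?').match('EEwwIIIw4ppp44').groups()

('E',)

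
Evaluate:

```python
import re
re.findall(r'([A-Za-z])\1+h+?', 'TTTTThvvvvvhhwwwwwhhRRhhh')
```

The backreference `\1` re-matches whatever the first group consumed, character for character.
`findall` collects group 1 from each match (4 total).

['T', 'v', 'w', 'R']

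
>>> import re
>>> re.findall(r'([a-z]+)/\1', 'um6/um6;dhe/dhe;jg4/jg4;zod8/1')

['dhe']

After group 1 captures some text, `\1` only succeeds where that same text appears again.
Scanning left to right: at [8:15] match 'dhe/dhe', group 1 = 'dhe'.
With a single group, `findall` returns only what that group captured — 1 item.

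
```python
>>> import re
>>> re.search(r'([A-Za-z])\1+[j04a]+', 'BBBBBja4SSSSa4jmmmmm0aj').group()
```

'BBBBBja4'

`\1` is not a pattern — it's the concrete string captured by group 1, re-applied verbatim.
`re.search` scans for the first position where the pattern succeeds.
The match spans [0:8] → 'BBBBBja4'.
Captured: group 1 = 'B'.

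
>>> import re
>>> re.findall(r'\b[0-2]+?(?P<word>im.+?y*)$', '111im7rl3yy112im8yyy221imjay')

['im7rl3yy112im8yyy221imjay']

Pattern: a word boundary (`\b`, zero-width); then one or more of a character in [0-2] (lazy); then the literal 'im', then one or more of any character (lazy), then zero or more of a literal 'y' (captured as 'word'); then anchored at the end.
Scanning left to right: at [0:28] match '111im7rl3yy112im8yyy221imjay', group 1 = 'im7rl3yy112im8yyy221imjay'.
`findall` collects group 1 from the one match (1 total).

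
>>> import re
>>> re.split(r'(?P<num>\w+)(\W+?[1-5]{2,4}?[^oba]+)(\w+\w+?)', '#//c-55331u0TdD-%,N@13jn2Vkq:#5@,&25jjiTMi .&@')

`re.split` interleaves the captured-group text with the surrounding fragments.

['#//', 'c', '-55331u0TdD-%,N@13jn2Vkq:#5@,&25jjiT', 'Mi', ' .&@']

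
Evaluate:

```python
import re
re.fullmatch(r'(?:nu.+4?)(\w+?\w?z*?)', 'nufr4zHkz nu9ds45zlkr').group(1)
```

'r'

The match spans [0:21] → 'nufr4zHkz nu9ds45zlkr'.
Captured: group 1 = 'r'.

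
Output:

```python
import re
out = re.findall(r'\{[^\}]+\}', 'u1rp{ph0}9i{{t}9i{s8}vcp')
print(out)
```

No capturing groups, so `findall` returns the 3 full match strings.

['{ph0}', '{{t}', '{s8}']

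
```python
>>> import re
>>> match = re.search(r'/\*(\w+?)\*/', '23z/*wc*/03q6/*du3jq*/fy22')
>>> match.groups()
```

('wc',)

The match spans [3:9] → '/*wc*/'.
Captured: group 1 = 'wc'.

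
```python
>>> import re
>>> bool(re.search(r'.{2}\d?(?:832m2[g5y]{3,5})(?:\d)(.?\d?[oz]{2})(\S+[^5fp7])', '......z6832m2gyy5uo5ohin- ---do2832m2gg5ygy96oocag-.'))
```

False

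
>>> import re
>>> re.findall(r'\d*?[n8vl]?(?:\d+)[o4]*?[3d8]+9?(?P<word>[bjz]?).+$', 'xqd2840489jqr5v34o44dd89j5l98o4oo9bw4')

The pattern matches zero or more of a digit (lazy), then optionally one of [n8vl]; then one or more of a digit (non-capturing group); then zero or more of one of [o4] (lazy), then one or more of one of [3d8], then optionally a literal '9'; then optionally one of [bjz] (captured as 'word'); then one or more of any character; then anchored at the end.
Matches: at [3:37] match '2840489jqr5v34o44dd89j5l98o4oo9bw4', group 1 = 'j'.
With a single group, `findall` returns only what that group captured — 1 item.

['j']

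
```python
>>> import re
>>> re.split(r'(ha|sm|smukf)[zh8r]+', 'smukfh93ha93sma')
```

['', 'smukf', '93ha93sma']

Because the pattern has a capturing group, `split` also inserts each captured text between the pieces.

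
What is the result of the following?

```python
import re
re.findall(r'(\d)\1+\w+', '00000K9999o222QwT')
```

`\1` is not a pattern — it's the concrete string captured by group 1, re-applied verbatim.
Walking the string: at [0:17] match '00000K9999o222QwT', group 1 = '0'.
With a single group, `findall` returns only what that group captured — 1 item.

['0']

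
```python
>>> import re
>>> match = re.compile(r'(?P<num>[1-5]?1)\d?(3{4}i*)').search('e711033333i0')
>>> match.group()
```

This matches optionally a character in [1-5], then a literal '1' (captured as 'num'); then optionally a digit; then exactly 4 of a literal '3', then zero or more of a literal 'i' (captured).
The match spans [2:9] → '1103333'.

'1103333'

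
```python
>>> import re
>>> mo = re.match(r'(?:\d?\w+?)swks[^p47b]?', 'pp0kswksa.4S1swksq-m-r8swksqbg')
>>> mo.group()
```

'pp0kswksa'

This matches optionally a digit, then one or more of a word character (lazy) (non-capturing group); then the literal 'sw', then the literal 'ks'; then optionally any character except [p47b].
`re.match` won't scan ahead — the pattern has to work from the very first character.
The match spans [0:9] → 'pp0kswksa'.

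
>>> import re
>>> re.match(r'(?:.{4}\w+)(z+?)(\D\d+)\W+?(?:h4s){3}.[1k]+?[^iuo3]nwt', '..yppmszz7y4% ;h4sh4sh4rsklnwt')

`match` is anchored at position 0; if the pattern doesn't fit there, it returns None.
Here the pattern fails at index 0, so the call returns None.

None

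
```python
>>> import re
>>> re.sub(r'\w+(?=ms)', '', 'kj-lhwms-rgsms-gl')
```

The `(?=…)`/`(?<=…)` assertion just peeks at neighbouring text; it doesn't advance the match position.
Matches: at [3:6] → 'lhw'; at [9:12] → 'rgs'.
Every occurrence is swapped for ''.

'kj-ms-ms-gl'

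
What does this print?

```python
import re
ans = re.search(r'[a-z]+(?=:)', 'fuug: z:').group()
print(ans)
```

The lookaround is zero-width — it requires the adjacent text to match without consuming it, so the asserted text isn't part of the match.
`re.search` tries every starting position until one works.
The match spans [0:4] → 'fuug'.

fuug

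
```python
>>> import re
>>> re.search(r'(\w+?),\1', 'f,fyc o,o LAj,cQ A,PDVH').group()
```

'f,f'

`\1` has to match the exact text group 1 already captured.
`re.search` tries every starting position until one works.
The match spans [0:3] → 'f,f'.
Captured: group 1 = 'f'.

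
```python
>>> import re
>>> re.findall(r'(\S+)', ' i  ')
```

['i']

This matches one or more of a non-whitespace character (captured).
Matches: at [1:2] match 'i', group 1 = 'i'.
Because there's exactly one group, `findall` drops the full match and keeps group 1 from the one hit.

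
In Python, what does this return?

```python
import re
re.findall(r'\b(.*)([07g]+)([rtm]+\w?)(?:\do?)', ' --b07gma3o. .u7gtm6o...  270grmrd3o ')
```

Pattern: a word boundary (`\b`, zero-width); then zero or more of any character (captured); then one or more of one of [07g] (captured); then one or more of one of [rtm], then optionally a word character (captured); then a digit, then optionally the literal 'o' (non-capturing group).
Matches: at [3:36] match 'b07gma3o. .u7gtm6o...  270grmrd3o', groups = ('b07gma3o. .u7gtm6o...  270', 'g', 'rmrd').
3 groups means the one result is a tuple of 3 captured strings — 1 here.

[('b07gma3o. .u7gtm6o...  270', 'g', 'rmrd')]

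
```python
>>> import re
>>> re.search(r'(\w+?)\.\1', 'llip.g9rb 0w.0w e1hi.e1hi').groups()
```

('0w',)

The backreference `\1` re-matches whatever the first group consumed, character for character.
`re.search` tries every starting position until one works.
The match spans [10:15] → '0w.0w'.
Captured: group 1 = '0w'.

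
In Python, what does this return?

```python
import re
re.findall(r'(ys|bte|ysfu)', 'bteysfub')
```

The regex engine tests alternatives in the order written; an earlier branch that matches wins even if a later one would match more.
Scanning left to right: at [0:3] match 'bte', group 1 = 'bte'; at [3:5] match 'ys', group 1 = 'ys'.
Because there's exactly one group, `findall` drops the full match and keeps group 1 from each hit.

['bte', 'ys']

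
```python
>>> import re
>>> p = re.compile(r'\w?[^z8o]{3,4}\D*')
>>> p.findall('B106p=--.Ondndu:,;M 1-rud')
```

['B106p=--.Ondndu:,;M ', '1-rud']

Pattern: optionally a word character; then 3 to 4 of any character except [z8o], then zero or more of a non-digit.
Matches: at [0:20] → 'B106p=--.Ondndu:,;M '; at [20:25] → '1-rud'.
`findall` yields the raw match text (2 of them) because the pattern has no groups.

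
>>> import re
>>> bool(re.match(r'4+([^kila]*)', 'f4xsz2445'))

`re.match` won't scan ahead — the pattern has to work from the very first character.
Here position 0 doesn't satisfy it, so the call returns None, and `bool(None)` is False.

False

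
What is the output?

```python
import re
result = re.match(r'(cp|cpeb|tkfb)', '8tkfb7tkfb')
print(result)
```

With `match`, the pattern is implicitly anchored at the beginning.
Here the string doesn't start with a match, so the call returns None.

None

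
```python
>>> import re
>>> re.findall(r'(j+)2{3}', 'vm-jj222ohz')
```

['jj']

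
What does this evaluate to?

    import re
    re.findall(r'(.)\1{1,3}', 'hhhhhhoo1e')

A backreference is literal: `\1` must see the identical characters the first group matched.
Because there's exactly one group, `findall` drops the full match and keeps group 1 from each hit.

['h', 'h', 'o']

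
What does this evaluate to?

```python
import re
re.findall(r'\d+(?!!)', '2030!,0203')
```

The negative lookaround is zero-width — it rules out positions where the adjacent text would match, without consuming anything.
Walking the string: at [0:3] → '203'; at [6:10] → '0203'.
`findall` yields the raw match text (2 of them) because the pattern has no groups.

['203', '0203']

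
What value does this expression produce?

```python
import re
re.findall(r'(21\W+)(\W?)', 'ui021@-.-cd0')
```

[('21@-.-', '')]

`findall` packs the 2 group values into a tuple for every match.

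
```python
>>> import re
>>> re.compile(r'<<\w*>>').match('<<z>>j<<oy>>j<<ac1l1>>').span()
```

`re.match` only tries the pattern at the start of the string.
The match spans [0:5] → '<<z>>'.

(0, 5)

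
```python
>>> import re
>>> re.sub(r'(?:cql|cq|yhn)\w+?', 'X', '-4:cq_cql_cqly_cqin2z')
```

Alternation tries branches left to right and keeps the first one that lets the overall match succeed at that position.
Every occurrence is swapped for 'X'.

'-4:XXX_Xn2z'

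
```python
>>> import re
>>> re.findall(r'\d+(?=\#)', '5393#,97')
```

['5393']

The lookaround is zero-width — it requires the adjacent text to match without consuming it, so the asserted text isn't part of the match.
Matches: at [0:4] → '5393'.
With no groups in the pattern, `findall` gives back each whole match — 1 here.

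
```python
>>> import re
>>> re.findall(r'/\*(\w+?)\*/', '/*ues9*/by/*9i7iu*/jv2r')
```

['ues9', '9i7iu']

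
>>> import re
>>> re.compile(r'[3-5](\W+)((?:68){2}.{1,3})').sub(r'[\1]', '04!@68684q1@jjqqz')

Pattern: a character in [3-5]; then one or more of a non-word character (captured); then the literal '68' repeated 2 times, then 1 to 3 of any character (captured).
The replacement refers to a captured group, so each match is rewritten using its own captured text.

'0[!@]@jjqqz'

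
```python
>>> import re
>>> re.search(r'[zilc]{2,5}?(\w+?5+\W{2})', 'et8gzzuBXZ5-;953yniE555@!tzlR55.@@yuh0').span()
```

Pattern: 2 to 5 of one of [zilc] (lazy); then one or more of a word character (lazy), then one or more of a literal '5', then exactly 2 of a non-word character (captured).
`re.search` scans for the first position where the pattern succeeds.
The match spans [4:13] → 'zzuBXZ5-;'.
Captured: group 1 = 'uBXZ5-;'.

(4, 13)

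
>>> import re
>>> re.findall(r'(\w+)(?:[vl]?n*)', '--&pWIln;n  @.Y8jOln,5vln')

['pWIln', 'n', 'Y8jOln', '5vln']

Pattern: one or more of a word character (captured); then optionally one of [vl], then zero or more of a literal 'n' (non-capturing group).
Walking the string: at [3:8] match 'pWIln', group 1 = 'pWIln'; at [9:10] match 'n', group 1 = 'n'; at [14:20] match 'Y8jOln', group 1 = 'Y8jOln'; at [21:25] match '5vln', group 1 = '5vln'.
`findall` collects group 1 from each match (4 total).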